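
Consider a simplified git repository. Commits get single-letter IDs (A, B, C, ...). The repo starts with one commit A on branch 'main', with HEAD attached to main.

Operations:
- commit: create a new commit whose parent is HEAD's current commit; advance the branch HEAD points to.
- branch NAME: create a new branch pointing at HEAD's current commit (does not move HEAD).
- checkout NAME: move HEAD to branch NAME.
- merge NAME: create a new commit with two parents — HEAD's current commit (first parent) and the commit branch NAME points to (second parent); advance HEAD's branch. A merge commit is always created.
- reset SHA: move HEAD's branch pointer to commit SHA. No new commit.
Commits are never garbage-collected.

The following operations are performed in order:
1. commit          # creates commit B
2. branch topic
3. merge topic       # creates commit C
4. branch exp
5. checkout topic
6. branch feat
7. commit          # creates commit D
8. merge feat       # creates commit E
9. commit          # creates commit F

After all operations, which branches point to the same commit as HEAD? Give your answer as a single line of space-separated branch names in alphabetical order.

Answer: topic

Derivation:
After op 1 (commit): HEAD=main@B [main=B]
After op 2 (branch): HEAD=main@B [main=B topic=B]
After op 3 (merge): HEAD=main@C [main=C topic=B]
After op 4 (branch): HEAD=main@C [exp=C main=C topic=B]
After op 5 (checkout): HEAD=topic@B [exp=C main=C topic=B]
After op 6 (branch): HEAD=topic@B [exp=C feat=B main=C topic=B]
After op 7 (commit): HEAD=topic@D [exp=C feat=B main=C topic=D]
After op 8 (merge): HEAD=topic@E [exp=C feat=B main=C topic=E]
After op 9 (commit): HEAD=topic@F [exp=C feat=B main=C topic=F]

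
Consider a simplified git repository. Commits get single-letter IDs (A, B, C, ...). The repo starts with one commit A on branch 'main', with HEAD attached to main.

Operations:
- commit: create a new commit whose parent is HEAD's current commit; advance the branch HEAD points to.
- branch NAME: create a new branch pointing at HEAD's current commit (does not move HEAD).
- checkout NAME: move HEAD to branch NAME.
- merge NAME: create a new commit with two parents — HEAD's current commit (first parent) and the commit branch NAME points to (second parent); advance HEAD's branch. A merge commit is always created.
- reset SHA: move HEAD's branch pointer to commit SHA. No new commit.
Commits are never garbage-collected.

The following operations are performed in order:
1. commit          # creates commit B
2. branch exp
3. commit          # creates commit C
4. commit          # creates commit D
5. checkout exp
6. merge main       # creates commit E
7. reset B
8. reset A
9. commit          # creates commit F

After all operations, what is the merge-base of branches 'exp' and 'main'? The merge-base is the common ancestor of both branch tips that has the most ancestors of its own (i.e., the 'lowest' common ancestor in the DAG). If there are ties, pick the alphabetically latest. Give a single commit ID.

After op 1 (commit): HEAD=main@B [main=B]
After op 2 (branch): HEAD=main@B [exp=B main=B]
After op 3 (commit): HEAD=main@C [exp=B main=C]
After op 4 (commit): HEAD=main@D [exp=B main=D]
After op 5 (checkout): HEAD=exp@B [exp=B main=D]
After op 6 (merge): HEAD=exp@E [exp=E main=D]
After op 7 (reset): HEAD=exp@B [exp=B main=D]
After op 8 (reset): HEAD=exp@A [exp=A main=D]
After op 9 (commit): HEAD=exp@F [exp=F main=D]
ancestors(exp=F): ['A', 'F']
ancestors(main=D): ['A', 'B', 'C', 'D']
common: ['A']

Answer: A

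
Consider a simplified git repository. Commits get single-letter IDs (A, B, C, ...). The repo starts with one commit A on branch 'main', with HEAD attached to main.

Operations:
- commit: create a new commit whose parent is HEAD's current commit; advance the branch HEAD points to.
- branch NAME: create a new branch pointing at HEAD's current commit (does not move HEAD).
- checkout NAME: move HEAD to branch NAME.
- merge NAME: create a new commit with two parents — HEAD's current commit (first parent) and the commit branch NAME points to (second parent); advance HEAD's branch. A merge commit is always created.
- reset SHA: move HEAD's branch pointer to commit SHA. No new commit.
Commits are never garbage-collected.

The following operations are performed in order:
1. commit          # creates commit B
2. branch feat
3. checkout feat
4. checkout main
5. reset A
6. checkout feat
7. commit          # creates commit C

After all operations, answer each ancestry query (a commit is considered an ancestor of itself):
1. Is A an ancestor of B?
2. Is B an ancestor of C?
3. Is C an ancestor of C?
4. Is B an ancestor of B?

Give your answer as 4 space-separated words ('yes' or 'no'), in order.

Answer: yes yes yes yes

Derivation:
After op 1 (commit): HEAD=main@B [main=B]
After op 2 (branch): HEAD=main@B [feat=B main=B]
After op 3 (checkout): HEAD=feat@B [feat=B main=B]
After op 4 (checkout): HEAD=main@B [feat=B main=B]
After op 5 (reset): HEAD=main@A [feat=B main=A]
After op 6 (checkout): HEAD=feat@B [feat=B main=A]
After op 7 (commit): HEAD=feat@C [feat=C main=A]
ancestors(B) = {A,B}; A in? yes
ancestors(C) = {A,B,C}; B in? yes
ancestors(C) = {A,B,C}; C in? yes
ancestors(B) = {A,B}; B in? yes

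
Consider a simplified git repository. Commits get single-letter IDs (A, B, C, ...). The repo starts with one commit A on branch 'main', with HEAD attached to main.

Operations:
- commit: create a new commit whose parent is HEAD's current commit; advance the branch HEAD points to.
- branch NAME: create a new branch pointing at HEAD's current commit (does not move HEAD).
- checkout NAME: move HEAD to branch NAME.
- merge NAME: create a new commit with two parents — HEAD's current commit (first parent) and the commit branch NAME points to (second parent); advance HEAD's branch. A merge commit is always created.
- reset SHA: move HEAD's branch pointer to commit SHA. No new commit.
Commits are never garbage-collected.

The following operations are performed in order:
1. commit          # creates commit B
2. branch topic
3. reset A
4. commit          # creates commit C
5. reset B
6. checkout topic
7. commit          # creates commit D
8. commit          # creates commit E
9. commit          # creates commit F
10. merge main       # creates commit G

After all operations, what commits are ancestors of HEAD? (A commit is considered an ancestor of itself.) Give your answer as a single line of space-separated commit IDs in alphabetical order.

Answer: A B D E F G

Derivation:
After op 1 (commit): HEAD=main@B [main=B]
After op 2 (branch): HEAD=main@B [main=B topic=B]
After op 3 (reset): HEAD=main@A [main=A topic=B]
After op 4 (commit): HEAD=main@C [main=C topic=B]
After op 5 (reset): HEAD=main@B [main=B topic=B]
After op 6 (checkout): HEAD=topic@B [main=B topic=B]
After op 7 (commit): HEAD=topic@D [main=B topic=D]
After op 8 (commit): HEAD=topic@E [main=B topic=E]
After op 9 (commit): HEAD=topic@F [main=B topic=F]
After op 10 (merge): HEAD=topic@G [main=B topic=G]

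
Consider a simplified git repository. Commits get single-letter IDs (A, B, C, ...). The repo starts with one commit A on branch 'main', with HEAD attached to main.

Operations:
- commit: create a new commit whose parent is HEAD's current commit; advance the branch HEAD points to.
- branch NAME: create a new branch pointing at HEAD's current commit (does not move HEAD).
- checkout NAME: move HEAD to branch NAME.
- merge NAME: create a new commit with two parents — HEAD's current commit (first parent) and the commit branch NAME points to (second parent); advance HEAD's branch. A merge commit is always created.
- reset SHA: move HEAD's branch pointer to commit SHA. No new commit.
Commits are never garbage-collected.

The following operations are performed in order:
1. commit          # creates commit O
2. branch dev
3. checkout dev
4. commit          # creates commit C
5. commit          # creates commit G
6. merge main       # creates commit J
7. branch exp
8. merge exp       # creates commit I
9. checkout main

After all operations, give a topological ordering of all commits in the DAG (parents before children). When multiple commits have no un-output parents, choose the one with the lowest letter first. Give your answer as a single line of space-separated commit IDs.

Answer: A O C G J I

Derivation:
After op 1 (commit): HEAD=main@O [main=O]
After op 2 (branch): HEAD=main@O [dev=O main=O]
After op 3 (checkout): HEAD=dev@O [dev=O main=O]
After op 4 (commit): HEAD=dev@C [dev=C main=O]
After op 5 (commit): HEAD=dev@G [dev=G main=O]
After op 6 (merge): HEAD=dev@J [dev=J main=O]
After op 7 (branch): HEAD=dev@J [dev=J exp=J main=O]
After op 8 (merge): HEAD=dev@I [dev=I exp=J main=O]
After op 9 (checkout): HEAD=main@O [dev=I exp=J main=O]
commit A: parents=[]
commit C: parents=['O']
commit G: parents=['C']
commit I: parents=['J', 'J']
commit J: parents=['G', 'O']
commit O: parents=['A']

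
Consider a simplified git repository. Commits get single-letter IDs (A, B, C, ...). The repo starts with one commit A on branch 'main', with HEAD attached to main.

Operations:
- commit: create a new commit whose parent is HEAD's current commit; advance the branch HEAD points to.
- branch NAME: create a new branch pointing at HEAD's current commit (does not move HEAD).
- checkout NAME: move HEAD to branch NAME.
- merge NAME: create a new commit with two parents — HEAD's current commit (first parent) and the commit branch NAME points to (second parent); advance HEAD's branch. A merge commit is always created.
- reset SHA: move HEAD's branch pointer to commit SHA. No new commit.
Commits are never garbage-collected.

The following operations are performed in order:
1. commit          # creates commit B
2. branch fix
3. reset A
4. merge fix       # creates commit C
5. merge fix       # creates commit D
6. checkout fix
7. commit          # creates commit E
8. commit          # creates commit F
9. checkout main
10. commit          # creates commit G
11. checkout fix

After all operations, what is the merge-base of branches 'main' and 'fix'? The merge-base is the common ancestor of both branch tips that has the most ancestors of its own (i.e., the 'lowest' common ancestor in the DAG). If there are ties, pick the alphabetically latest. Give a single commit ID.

Answer: B

Derivation:
After op 1 (commit): HEAD=main@B [main=B]
After op 2 (branch): HEAD=main@B [fix=B main=B]
After op 3 (reset): HEAD=main@A [fix=B main=A]
After op 4 (merge): HEAD=main@C [fix=B main=C]
After op 5 (merge): HEAD=main@D [fix=B main=D]
After op 6 (checkout): HEAD=fix@B [fix=B main=D]
After op 7 (commit): HEAD=fix@E [fix=E main=D]
After op 8 (commit): HEAD=fix@F [fix=F main=D]
After op 9 (checkout): HEAD=main@D [fix=F main=D]
After op 10 (commit): HEAD=main@G [fix=F main=G]
After op 11 (checkout): HEAD=fix@F [fix=F main=G]
ancestors(main=G): ['A', 'B', 'C', 'D', 'G']
ancestors(fix=F): ['A', 'B', 'E', 'F']
common: ['A', 'B']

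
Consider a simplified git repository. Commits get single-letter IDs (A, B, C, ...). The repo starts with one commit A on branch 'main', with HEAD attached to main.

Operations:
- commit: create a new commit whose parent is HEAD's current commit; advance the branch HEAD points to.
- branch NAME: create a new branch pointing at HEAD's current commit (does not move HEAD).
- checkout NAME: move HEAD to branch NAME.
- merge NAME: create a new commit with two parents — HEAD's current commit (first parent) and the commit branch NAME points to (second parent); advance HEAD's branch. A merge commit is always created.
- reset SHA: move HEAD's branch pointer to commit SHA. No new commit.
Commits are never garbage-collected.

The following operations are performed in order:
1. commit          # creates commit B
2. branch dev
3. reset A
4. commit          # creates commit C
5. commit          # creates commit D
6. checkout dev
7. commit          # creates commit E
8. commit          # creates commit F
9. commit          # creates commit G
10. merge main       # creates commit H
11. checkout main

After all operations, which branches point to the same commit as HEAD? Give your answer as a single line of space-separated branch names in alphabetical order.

After op 1 (commit): HEAD=main@B [main=B]
After op 2 (branch): HEAD=main@B [dev=B main=B]
After op 3 (reset): HEAD=main@A [dev=B main=A]
After op 4 (commit): HEAD=main@C [dev=B main=C]
After op 5 (commit): HEAD=main@D [dev=B main=D]
After op 6 (checkout): HEAD=dev@B [dev=B main=D]
After op 7 (commit): HEAD=dev@E [dev=E main=D]
After op 8 (commit): HEAD=dev@F [dev=F main=D]
After op 9 (commit): HEAD=dev@G [dev=G main=D]
After op 10 (merge): HEAD=dev@H [dev=H main=D]
After op 11 (checkout): HEAD=main@D [dev=H main=D]

Answer: main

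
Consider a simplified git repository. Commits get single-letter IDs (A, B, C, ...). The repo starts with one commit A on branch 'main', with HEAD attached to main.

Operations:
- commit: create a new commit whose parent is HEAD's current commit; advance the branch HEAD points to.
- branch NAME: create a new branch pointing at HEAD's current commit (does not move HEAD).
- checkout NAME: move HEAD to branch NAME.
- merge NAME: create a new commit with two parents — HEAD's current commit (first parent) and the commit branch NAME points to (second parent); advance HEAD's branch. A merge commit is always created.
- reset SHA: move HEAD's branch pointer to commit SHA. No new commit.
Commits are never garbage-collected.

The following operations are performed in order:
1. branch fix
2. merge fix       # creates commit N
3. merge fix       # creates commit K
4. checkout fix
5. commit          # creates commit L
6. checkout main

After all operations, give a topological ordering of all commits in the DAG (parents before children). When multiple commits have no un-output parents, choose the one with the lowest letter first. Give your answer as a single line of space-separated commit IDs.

After op 1 (branch): HEAD=main@A [fix=A main=A]
After op 2 (merge): HEAD=main@N [fix=A main=N]
After op 3 (merge): HEAD=main@K [fix=A main=K]
After op 4 (checkout): HEAD=fix@A [fix=A main=K]
After op 5 (commit): HEAD=fix@L [fix=L main=K]
After op 6 (checkout): HEAD=main@K [fix=L main=K]
commit A: parents=[]
commit K: parents=['N', 'A']
commit L: parents=['A']
commit N: parents=['A', 'A']

Answer: A L N K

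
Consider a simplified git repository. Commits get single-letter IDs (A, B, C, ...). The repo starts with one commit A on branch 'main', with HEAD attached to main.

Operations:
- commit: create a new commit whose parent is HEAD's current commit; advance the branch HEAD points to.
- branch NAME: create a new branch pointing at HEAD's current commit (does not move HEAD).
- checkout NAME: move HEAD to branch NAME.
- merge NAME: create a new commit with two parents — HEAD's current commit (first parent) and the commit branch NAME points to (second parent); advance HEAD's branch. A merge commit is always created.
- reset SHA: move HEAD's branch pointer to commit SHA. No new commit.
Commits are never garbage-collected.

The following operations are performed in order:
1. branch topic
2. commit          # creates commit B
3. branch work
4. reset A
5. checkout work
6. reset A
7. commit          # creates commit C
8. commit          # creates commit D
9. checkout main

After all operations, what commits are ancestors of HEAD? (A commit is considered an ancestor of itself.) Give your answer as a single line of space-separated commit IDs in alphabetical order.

After op 1 (branch): HEAD=main@A [main=A topic=A]
After op 2 (commit): HEAD=main@B [main=B topic=A]
After op 3 (branch): HEAD=main@B [main=B topic=A work=B]
After op 4 (reset): HEAD=main@A [main=A topic=A work=B]
After op 5 (checkout): HEAD=work@B [main=A topic=A work=B]
After op 6 (reset): HEAD=work@A [main=A topic=A work=A]
After op 7 (commit): HEAD=work@C [main=A topic=A work=C]
After op 8 (commit): HEAD=work@D [main=A topic=A work=D]
After op 9 (checkout): HEAD=main@A [main=A topic=A work=D]

Answer: A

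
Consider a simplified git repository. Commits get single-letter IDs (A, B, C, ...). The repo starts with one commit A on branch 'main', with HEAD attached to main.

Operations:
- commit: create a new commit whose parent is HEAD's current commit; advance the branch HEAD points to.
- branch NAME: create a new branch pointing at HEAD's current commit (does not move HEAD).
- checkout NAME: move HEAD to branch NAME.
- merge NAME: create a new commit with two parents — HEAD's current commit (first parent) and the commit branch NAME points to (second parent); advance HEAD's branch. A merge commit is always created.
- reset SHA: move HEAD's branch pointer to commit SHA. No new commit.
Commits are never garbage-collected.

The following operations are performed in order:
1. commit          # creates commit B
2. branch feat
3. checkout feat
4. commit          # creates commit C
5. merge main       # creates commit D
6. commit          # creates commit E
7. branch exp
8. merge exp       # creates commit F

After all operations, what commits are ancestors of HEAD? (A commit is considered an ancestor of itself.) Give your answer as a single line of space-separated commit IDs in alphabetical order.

Answer: A B C D E F

Derivation:
After op 1 (commit): HEAD=main@B [main=B]
After op 2 (branch): HEAD=main@B [feat=B main=B]
After op 3 (checkout): HEAD=feat@B [feat=B main=B]
After op 4 (commit): HEAD=feat@C [feat=C main=B]
After op 5 (merge): HEAD=feat@D [feat=D main=B]
After op 6 (commit): HEAD=feat@E [feat=E main=B]
After op 7 (branch): HEAD=feat@E [exp=E feat=E main=B]
After op 8 (merge): HEAD=feat@F [exp=E feat=F main=B]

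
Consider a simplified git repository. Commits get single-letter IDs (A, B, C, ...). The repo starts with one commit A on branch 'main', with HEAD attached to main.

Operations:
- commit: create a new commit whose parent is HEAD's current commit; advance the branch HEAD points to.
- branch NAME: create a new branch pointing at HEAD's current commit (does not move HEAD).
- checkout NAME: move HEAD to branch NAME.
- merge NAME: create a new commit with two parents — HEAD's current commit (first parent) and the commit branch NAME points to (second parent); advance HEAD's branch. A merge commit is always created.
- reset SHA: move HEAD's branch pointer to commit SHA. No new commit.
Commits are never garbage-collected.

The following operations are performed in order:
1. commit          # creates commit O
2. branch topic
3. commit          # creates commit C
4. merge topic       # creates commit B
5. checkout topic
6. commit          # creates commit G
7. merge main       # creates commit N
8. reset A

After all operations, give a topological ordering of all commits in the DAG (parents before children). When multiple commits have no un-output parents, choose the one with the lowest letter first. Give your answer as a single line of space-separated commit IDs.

After op 1 (commit): HEAD=main@O [main=O]
After op 2 (branch): HEAD=main@O [main=O topic=O]
After op 3 (commit): HEAD=main@C [main=C topic=O]
After op 4 (merge): HEAD=main@B [main=B topic=O]
After op 5 (checkout): HEAD=topic@O [main=B topic=O]
After op 6 (commit): HEAD=topic@G [main=B topic=G]
After op 7 (merge): HEAD=topic@N [main=B topic=N]
After op 8 (reset): HEAD=topic@A [main=B topic=A]
commit A: parents=[]
commit B: parents=['C', 'O']
commit C: parents=['O']
commit G: parents=['O']
commit N: parents=['G', 'B']
commit O: parents=['A']

Answer: A O C B G N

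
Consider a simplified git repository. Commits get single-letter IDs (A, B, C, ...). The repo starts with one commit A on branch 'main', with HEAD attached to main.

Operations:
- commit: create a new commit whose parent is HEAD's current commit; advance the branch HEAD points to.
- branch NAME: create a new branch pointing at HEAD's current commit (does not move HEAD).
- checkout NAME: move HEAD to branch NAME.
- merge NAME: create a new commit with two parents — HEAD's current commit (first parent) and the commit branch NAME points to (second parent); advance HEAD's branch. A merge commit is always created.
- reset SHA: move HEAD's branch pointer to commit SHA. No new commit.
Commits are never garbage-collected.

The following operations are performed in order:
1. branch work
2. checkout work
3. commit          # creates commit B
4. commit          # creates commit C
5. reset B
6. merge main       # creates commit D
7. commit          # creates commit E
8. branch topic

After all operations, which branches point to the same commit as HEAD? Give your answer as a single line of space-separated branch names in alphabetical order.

After op 1 (branch): HEAD=main@A [main=A work=A]
After op 2 (checkout): HEAD=work@A [main=A work=A]
After op 3 (commit): HEAD=work@B [main=A work=B]
After op 4 (commit): HEAD=work@C [main=A work=C]
After op 5 (reset): HEAD=work@B [main=A work=B]
After op 6 (merge): HEAD=work@D [main=A work=D]
After op 7 (commit): HEAD=work@E [main=A work=E]
After op 8 (branch): HEAD=work@E [main=A topic=E work=E]

Answer: topic work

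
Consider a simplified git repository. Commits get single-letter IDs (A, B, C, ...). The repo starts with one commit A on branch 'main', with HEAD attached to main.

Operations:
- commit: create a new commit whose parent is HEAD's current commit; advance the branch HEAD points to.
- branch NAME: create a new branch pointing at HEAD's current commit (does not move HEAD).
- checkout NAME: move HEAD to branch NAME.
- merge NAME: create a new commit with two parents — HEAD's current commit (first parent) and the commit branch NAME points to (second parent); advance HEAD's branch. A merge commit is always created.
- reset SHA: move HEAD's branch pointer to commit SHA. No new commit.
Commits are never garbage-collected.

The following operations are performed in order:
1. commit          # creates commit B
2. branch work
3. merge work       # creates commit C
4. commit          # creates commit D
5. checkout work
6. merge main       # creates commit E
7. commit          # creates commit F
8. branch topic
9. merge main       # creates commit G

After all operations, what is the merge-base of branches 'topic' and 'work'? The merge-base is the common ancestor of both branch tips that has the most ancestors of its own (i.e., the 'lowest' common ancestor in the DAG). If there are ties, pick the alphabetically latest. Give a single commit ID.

After op 1 (commit): HEAD=main@B [main=B]
After op 2 (branch): HEAD=main@B [main=B work=B]
After op 3 (merge): HEAD=main@C [main=C work=B]
After op 4 (commit): HEAD=main@D [main=D work=B]
After op 5 (checkout): HEAD=work@B [main=D work=B]
After op 6 (merge): HEAD=work@E [main=D work=E]
After op 7 (commit): HEAD=work@F [main=D work=F]
After op 8 (branch): HEAD=work@F [main=D topic=F work=F]
After op 9 (merge): HEAD=work@G [main=D topic=F work=G]
ancestors(topic=F): ['A', 'B', 'C', 'D', 'E', 'F']
ancestors(work=G): ['A', 'B', 'C', 'D', 'E', 'F', 'G']
common: ['A', 'B', 'C', 'D', 'E', 'F']

Answer: F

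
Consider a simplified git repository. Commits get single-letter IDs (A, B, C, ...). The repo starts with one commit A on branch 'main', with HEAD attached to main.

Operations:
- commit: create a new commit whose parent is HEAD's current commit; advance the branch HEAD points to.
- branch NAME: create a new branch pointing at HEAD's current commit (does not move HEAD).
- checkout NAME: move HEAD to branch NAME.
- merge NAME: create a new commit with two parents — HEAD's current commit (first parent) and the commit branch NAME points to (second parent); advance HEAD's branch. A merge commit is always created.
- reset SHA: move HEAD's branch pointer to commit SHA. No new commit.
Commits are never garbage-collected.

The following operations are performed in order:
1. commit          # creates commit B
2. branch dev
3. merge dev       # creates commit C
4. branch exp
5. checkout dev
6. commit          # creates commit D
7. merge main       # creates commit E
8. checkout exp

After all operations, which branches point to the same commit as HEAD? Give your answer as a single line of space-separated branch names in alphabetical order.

Answer: exp main

Derivation:
After op 1 (commit): HEAD=main@B [main=B]
After op 2 (branch): HEAD=main@B [dev=B main=B]
After op 3 (merge): HEAD=main@C [dev=B main=C]
After op 4 (branch): HEAD=main@C [dev=B exp=C main=C]
After op 5 (checkout): HEAD=dev@B [dev=B exp=C main=C]
After op 6 (commit): HEAD=dev@D [dev=D exp=C main=C]
After op 7 (merge): HEAD=dev@E [dev=E exp=C main=C]
After op 8 (checkout): HEAD=exp@C [dev=E exp=C main=C]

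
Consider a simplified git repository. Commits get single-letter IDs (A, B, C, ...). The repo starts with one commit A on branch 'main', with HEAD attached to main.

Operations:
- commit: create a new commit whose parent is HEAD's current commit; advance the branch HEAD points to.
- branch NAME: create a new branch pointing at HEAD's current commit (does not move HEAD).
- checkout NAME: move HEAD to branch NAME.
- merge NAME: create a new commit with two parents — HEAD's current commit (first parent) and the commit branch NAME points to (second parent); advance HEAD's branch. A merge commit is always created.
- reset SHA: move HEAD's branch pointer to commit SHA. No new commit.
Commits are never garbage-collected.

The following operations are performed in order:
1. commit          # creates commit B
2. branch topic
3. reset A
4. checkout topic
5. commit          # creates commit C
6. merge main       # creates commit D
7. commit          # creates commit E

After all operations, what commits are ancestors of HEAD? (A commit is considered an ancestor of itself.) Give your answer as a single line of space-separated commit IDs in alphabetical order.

Answer: A B C D E

Derivation:
After op 1 (commit): HEAD=main@B [main=B]
After op 2 (branch): HEAD=main@B [main=B topic=B]
After op 3 (reset): HEAD=main@A [main=A topic=B]
After op 4 (checkout): HEAD=topic@B [main=A topic=B]
After op 5 (commit): HEAD=topic@C [main=A topic=C]
After op 6 (merge): HEAD=topic@D [main=A topic=D]
After op 7 (commit): HEAD=topic@E [main=A topic=E]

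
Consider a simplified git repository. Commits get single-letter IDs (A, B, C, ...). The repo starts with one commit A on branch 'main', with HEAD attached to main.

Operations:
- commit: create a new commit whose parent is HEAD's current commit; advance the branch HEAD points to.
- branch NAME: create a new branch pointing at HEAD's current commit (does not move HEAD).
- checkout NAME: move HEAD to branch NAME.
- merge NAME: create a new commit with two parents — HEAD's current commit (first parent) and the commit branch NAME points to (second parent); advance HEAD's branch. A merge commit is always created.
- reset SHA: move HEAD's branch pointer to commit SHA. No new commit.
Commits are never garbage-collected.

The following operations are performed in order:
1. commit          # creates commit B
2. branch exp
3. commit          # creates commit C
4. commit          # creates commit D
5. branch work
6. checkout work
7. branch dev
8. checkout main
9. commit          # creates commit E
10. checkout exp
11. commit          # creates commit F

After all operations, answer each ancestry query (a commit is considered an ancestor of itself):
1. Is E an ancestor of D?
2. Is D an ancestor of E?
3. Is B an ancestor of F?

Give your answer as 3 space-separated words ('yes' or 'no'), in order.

Answer: no yes yes

Derivation:
After op 1 (commit): HEAD=main@B [main=B]
After op 2 (branch): HEAD=main@B [exp=B main=B]
After op 3 (commit): HEAD=main@C [exp=B main=C]
After op 4 (commit): HEAD=main@D [exp=B main=D]
After op 5 (branch): HEAD=main@D [exp=B main=D work=D]
After op 6 (checkout): HEAD=work@D [exp=B main=D work=D]
After op 7 (branch): HEAD=work@D [dev=D exp=B main=D work=D]
After op 8 (checkout): HEAD=main@D [dev=D exp=B main=D work=D]
After op 9 (commit): HEAD=main@E [dev=D exp=B main=E work=D]
After op 10 (checkout): HEAD=exp@B [dev=D exp=B main=E work=D]
After op 11 (commit): HEAD=exp@F [dev=D exp=F main=E work=D]
ancestors(D) = {A,B,C,D}; E in? no
ancestors(E) = {A,B,C,D,E}; D in? yes
ancestors(F) = {A,B,F}; B in? yes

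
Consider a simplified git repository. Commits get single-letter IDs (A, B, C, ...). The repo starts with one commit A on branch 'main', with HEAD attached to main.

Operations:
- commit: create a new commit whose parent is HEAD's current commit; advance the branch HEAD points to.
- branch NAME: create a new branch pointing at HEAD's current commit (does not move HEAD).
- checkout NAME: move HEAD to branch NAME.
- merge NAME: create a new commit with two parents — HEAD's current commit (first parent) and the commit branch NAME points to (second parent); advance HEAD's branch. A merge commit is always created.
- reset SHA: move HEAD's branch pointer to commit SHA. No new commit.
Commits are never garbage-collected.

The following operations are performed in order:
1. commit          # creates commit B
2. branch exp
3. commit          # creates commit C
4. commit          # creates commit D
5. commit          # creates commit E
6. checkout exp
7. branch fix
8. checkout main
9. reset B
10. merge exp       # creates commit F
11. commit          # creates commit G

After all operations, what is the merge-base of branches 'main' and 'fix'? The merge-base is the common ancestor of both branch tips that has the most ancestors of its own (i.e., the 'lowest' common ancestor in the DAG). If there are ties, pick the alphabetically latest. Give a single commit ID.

After op 1 (commit): HEAD=main@B [main=B]
After op 2 (branch): HEAD=main@B [exp=B main=B]
After op 3 (commit): HEAD=main@C [exp=B main=C]
After op 4 (commit): HEAD=main@D [exp=B main=D]
After op 5 (commit): HEAD=main@E [exp=B main=E]
After op 6 (checkout): HEAD=exp@B [exp=B main=E]
After op 7 (branch): HEAD=exp@B [exp=B fix=B main=E]
After op 8 (checkout): HEAD=main@E [exp=B fix=B main=E]
After op 9 (reset): HEAD=main@B [exp=B fix=B main=B]
After op 10 (merge): HEAD=main@F [exp=B fix=B main=F]
After op 11 (commit): HEAD=main@G [exp=B fix=B main=G]
ancestors(main=G): ['A', 'B', 'F', 'G']
ancestors(fix=B): ['A', 'B']
common: ['A', 'B']

Answer: B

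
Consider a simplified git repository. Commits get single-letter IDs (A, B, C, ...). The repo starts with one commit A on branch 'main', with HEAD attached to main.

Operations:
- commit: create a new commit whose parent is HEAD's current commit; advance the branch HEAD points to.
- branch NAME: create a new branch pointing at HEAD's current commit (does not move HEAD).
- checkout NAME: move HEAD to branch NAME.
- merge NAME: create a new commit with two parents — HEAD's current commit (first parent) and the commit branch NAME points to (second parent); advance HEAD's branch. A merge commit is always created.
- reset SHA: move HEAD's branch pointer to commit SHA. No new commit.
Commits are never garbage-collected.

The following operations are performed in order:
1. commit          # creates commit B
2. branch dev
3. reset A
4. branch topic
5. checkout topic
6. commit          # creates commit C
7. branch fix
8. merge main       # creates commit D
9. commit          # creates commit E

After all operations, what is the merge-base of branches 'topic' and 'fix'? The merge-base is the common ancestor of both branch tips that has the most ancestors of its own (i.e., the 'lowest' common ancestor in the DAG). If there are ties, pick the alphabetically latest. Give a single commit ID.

Answer: C

Derivation:
After op 1 (commit): HEAD=main@B [main=B]
After op 2 (branch): HEAD=main@B [dev=B main=B]
After op 3 (reset): HEAD=main@A [dev=B main=A]
After op 4 (branch): HEAD=main@A [dev=B main=A topic=A]
After op 5 (checkout): HEAD=topic@A [dev=B main=A topic=A]
After op 6 (commit): HEAD=topic@C [dev=B main=A topic=C]
After op 7 (branch): HEAD=topic@C [dev=B fix=C main=A topic=C]
After op 8 (merge): HEAD=topic@D [dev=B fix=C main=A topic=D]
After op 9 (commit): HEAD=topic@E [dev=B fix=C main=A topic=E]
ancestors(topic=E): ['A', 'C', 'D', 'E']
ancestors(fix=C): ['A', 'C']
common: ['A', 'C']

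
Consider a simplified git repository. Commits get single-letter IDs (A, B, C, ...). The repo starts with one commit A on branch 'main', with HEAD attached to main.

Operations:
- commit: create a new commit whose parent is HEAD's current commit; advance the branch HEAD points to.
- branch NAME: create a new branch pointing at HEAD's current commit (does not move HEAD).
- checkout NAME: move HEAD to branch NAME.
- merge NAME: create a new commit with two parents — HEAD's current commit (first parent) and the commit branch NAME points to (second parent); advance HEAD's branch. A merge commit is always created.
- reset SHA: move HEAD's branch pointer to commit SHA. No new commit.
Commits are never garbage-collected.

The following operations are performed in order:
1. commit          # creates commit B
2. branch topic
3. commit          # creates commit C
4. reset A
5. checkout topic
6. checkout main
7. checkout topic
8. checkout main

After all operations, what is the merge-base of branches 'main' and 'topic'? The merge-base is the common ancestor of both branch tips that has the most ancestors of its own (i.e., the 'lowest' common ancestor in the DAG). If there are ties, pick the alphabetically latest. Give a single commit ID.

After op 1 (commit): HEAD=main@B [main=B]
After op 2 (branch): HEAD=main@B [main=B topic=B]
After op 3 (commit): HEAD=main@C [main=C topic=B]
After op 4 (reset): HEAD=main@A [main=A topic=B]
After op 5 (checkout): HEAD=topic@B [main=A topic=B]
After op 6 (checkout): HEAD=main@A [main=A topic=B]
After op 7 (checkout): HEAD=topic@B [main=A topic=B]
After op 8 (checkout): HEAD=main@A [main=A topic=B]
ancestors(main=A): ['A']
ancestors(topic=B): ['A', 'B']
common: ['A']

Answer: A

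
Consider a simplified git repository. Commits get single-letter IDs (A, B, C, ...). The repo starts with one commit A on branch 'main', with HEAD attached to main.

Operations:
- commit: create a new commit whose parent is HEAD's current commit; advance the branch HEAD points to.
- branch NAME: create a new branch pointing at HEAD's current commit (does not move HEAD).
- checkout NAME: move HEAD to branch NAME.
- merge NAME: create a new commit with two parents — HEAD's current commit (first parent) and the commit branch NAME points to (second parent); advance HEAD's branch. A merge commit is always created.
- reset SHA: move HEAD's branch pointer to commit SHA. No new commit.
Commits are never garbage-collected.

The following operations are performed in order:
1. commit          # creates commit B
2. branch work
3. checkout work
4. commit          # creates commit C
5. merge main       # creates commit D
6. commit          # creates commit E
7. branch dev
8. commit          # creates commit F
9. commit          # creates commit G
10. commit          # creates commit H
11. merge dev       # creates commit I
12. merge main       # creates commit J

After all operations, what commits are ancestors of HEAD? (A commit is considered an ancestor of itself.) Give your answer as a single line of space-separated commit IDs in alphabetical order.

Answer: A B C D E F G H I J

Derivation:
After op 1 (commit): HEAD=main@B [main=B]
After op 2 (branch): HEAD=main@B [main=B work=B]
After op 3 (checkout): HEAD=work@B [main=B work=B]
After op 4 (commit): HEAD=work@C [main=B work=C]
After op 5 (merge): HEAD=work@D [main=B work=D]
After op 6 (commit): HEAD=work@E [main=B work=E]
After op 7 (branch): HEAD=work@E [dev=E main=B work=E]
After op 8 (commit): HEAD=work@F [dev=E main=B work=F]
After op 9 (commit): HEAD=work@G [dev=E main=B work=G]
After op 10 (commit): HEAD=work@H [dev=E main=B work=H]
After op 11 (merge): HEAD=work@I [dev=E main=B work=I]
After op 12 (merge): HEAD=work@J [dev=E main=B work=J]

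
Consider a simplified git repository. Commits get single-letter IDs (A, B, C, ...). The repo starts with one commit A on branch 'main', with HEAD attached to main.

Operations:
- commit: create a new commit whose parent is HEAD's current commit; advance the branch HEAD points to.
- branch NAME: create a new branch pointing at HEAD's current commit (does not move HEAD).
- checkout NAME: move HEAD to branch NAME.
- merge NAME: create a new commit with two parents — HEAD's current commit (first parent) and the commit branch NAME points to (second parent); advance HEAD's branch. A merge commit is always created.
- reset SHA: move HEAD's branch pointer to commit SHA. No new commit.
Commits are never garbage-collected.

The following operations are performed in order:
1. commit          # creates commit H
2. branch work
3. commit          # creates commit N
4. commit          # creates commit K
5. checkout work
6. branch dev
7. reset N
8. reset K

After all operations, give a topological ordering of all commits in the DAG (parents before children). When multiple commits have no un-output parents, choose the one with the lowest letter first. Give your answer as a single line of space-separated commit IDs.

After op 1 (commit): HEAD=main@H [main=H]
After op 2 (branch): HEAD=main@H [main=H work=H]
After op 3 (commit): HEAD=main@N [main=N work=H]
After op 4 (commit): HEAD=main@K [main=K work=H]
After op 5 (checkout): HEAD=work@H [main=K work=H]
After op 6 (branch): HEAD=work@H [dev=H main=K work=H]
After op 7 (reset): HEAD=work@N [dev=H main=K work=N]
After op 8 (reset): HEAD=work@K [dev=H main=K work=K]
commit A: parents=[]
commit H: parents=['A']
commit K: parents=['N']
commit N: parents=['H']

Answer: A H N K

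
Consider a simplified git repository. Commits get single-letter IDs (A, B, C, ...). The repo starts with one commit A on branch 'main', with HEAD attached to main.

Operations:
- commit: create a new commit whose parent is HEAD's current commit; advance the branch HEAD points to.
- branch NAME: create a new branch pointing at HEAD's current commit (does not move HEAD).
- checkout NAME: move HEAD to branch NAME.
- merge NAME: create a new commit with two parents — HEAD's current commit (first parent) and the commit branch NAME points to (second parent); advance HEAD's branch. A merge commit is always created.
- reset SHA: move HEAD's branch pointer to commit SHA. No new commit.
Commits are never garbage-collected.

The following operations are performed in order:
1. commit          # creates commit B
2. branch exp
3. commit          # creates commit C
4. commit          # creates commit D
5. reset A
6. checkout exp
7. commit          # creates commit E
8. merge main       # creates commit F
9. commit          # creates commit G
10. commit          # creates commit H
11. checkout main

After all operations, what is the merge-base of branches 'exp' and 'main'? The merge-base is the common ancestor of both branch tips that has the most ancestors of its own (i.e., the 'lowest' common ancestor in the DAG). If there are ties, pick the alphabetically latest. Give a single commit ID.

Answer: A

Derivation:
After op 1 (commit): HEAD=main@B [main=B]
After op 2 (branch): HEAD=main@B [exp=B main=B]
After op 3 (commit): HEAD=main@C [exp=B main=C]
After op 4 (commit): HEAD=main@D [exp=B main=D]
After op 5 (reset): HEAD=main@A [exp=B main=A]
After op 6 (checkout): HEAD=exp@B [exp=B main=A]
After op 7 (commit): HEAD=exp@E [exp=E main=A]
After op 8 (merge): HEAD=exp@F [exp=F main=A]
After op 9 (commit): HEAD=exp@G [exp=G main=A]
After op 10 (commit): HEAD=exp@H [exp=H main=A]
After op 11 (checkout): HEAD=main@A [exp=H main=A]
ancestors(exp=H): ['A', 'B', 'E', 'F', 'G', 'H']
ancestors(main=A): ['A']
common: ['A']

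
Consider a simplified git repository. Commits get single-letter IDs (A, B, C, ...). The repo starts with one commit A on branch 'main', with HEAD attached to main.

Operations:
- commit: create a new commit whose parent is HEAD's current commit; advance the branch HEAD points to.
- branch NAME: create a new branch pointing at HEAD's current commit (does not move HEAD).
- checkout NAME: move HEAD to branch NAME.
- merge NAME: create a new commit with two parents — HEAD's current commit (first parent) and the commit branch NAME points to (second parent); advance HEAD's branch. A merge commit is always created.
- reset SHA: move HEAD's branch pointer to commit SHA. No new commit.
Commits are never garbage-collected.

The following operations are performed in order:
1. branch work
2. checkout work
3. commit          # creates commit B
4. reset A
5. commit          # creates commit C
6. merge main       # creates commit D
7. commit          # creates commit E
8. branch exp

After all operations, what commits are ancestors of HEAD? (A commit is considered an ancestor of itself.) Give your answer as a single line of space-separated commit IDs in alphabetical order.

After op 1 (branch): HEAD=main@A [main=A work=A]
After op 2 (checkout): HEAD=work@A [main=A work=A]
After op 3 (commit): HEAD=work@B [main=A work=B]
After op 4 (reset): HEAD=work@A [main=A work=A]
After op 5 (commit): HEAD=work@C [main=A work=C]
After op 6 (merge): HEAD=work@D [main=A work=D]
After op 7 (commit): HEAD=work@E [main=A work=E]
After op 8 (branch): HEAD=work@E [exp=E main=A work=E]

Answer: A C D E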